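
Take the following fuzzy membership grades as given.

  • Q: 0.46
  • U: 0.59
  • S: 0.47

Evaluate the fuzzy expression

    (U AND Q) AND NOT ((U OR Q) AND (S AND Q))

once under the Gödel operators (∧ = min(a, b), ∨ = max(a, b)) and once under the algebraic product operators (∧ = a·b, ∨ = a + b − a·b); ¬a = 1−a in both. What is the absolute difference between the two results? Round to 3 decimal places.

0.234

Under Gödel:
  U AND Q = min(a, b) on (0.59, 0.46) = 0.46
  U OR Q = max(a, b) on (0.59, 0.46) = 0.59
  S AND Q = min(a, b) on (0.47, 0.46) = 0.46
  (U OR Q) AND (S AND Q) = min(a, b) on (0.59, 0.46) = 0.46
  NOT ((U OR Q) AND (S AND Q)) = 1 − 0.46 = 0.54
  (U AND Q) AND NOT ((U OR Q) AND (S AND Q)) = min(a, b) on (0.46, 0.54) = 0.46
  → value = 0.4600
Under algebraic product:
  U AND Q = a·b on (0.5900, 0.4600) = 0.2714
  U OR Q = a + b − a·b on (0.5900, 0.4600) = 0.7786
  S AND Q = a·b on (0.4700, 0.4600) = 0.2162
  (U OR Q) AND (S AND Q) = a·b on (0.7786, 0.2162) = 0.1683
  NOT ((U OR Q) AND (S AND Q)) = 1 − 0.1683 = 0.8317
  (U AND Q) AND NOT ((U OR Q) AND (S AND Q)) = a·b on (0.2714, 0.8317) = 0.2257
  → value = 0.2257
|0.4600 − 0.2257| = 0.234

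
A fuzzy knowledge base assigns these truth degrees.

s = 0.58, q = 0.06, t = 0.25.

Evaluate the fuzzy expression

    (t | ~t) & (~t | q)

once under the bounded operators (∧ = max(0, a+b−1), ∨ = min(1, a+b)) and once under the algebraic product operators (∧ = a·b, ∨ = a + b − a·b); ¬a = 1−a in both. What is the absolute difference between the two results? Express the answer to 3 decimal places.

0.188

Under bounded:
  ~t = 1 − 0.25 = 0.75
  t | ~t = min(1, a+b) on (0.25, 0.75) = 1.00
  ~t = 1 − 0.25 = 0.75
  ~t | q = min(1, a+b) on (0.75, 0.06) = 0.81
  (t | ~t) & (~t | q) = max(0, a+b−1) on (1.00, 0.81) = 0.81
  → value = 0.8100
Under algebraic product:
  ~t = 1 − 0.2500 = 0.7500
  t | ~t = a + b − a·b on (0.2500, 0.7500) = 0.8125
  ~t = 1 − 0.2500 = 0.7500
  ~t | q = a + b − a·b on (0.7500, 0.0600) = 0.7650
  (t | ~t) & (~t | q) = a·b on (0.8125, 0.7650) = 0.6216
  → value = 0.6216
|0.8100 − 0.6216| = 0.188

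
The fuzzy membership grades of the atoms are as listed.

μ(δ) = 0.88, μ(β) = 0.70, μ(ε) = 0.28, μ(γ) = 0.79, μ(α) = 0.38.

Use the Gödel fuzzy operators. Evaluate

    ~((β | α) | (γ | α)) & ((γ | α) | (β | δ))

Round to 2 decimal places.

0.21

β | α = max(a, b) on (0.70, 0.38) = 0.70
γ | α = max(a, b) on (0.79, 0.38) = 0.79
(β | α) | (γ | α) = max(a, b) on (0.70, 0.79) = 0.79
~((β | α) | (γ | α)) = 1 − 0.79 = 0.21
γ | α = max(a, b) on (0.79, 0.38) = 0.79
β | δ = max(a, b) on (0.70, 0.88) = 0.88
(γ | α) | (β | δ) = max(a, b) on (0.79, 0.88) = 0.88
~((β | α) | (γ | α)) & ((γ | α) | (β | δ)) = min(a, b) on (0.21, 0.88) = 0.21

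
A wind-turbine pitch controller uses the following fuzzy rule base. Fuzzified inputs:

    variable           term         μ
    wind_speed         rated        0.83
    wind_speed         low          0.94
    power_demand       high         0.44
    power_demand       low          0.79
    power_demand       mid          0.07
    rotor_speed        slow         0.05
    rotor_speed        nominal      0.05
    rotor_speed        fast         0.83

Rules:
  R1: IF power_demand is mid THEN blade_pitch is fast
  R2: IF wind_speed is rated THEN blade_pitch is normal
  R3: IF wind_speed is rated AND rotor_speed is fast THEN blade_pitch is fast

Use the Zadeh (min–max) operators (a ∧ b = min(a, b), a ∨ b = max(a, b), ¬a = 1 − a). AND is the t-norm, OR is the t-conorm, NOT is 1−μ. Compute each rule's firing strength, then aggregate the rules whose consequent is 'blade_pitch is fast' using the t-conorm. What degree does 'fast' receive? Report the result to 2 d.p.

R1: mid=0.07 → w = 0.07
R2: rated=0.83 → w = 0.83
R3: rated=0.83, fast=0.83; AND[min(a, b)] → w = 0.83
Rules with consequent 'fast': {R1, R3} → strengths 0.07, 0.83
Aggregate via t-conorm [max(a, b)]: 0.83

0.83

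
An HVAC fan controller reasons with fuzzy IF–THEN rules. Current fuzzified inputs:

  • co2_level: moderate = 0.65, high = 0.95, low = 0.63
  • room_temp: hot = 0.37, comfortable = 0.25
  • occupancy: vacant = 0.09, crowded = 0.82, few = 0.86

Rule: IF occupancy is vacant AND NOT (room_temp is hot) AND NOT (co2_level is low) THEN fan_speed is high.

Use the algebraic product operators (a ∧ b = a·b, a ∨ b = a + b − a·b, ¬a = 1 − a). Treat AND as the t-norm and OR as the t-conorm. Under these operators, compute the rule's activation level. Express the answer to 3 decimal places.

firing strength: vacant=0.09, ¬hot=1−0.37=0.63, ¬low=1−0.63=0.37; AND[a·b] → w = 0.0210

0.021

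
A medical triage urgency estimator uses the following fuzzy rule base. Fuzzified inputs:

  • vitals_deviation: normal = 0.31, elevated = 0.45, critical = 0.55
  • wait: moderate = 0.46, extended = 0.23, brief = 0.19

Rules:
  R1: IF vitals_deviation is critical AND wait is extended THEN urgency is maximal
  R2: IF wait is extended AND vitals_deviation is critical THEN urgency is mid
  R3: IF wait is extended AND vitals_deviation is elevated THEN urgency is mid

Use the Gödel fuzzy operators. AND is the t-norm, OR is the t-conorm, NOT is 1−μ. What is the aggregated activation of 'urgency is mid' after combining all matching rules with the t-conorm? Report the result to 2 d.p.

R1: critical=0.55, extended=0.23; AND[min(a, b)] → w = 0.23
R2: extended=0.23, critical=0.55; AND[min(a, b)] → w = 0.23
R3: extended=0.23, elevated=0.45; AND[min(a, b)] → w = 0.23
Rules with consequent 'mid': {R2, R3} → strengths 0.23, 0.23
Aggregate via t-conorm [max(a, b)]: 0.23

0.23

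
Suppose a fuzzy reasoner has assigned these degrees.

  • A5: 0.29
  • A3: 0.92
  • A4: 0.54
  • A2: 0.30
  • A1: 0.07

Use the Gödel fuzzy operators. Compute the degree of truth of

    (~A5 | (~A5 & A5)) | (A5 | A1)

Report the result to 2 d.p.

0.71

~A5 = 1 − 0.29 = 0.71
~A5 = 1 − 0.29 = 0.71
~A5 & A5 = min(a, b) on (0.71, 0.29) = 0.29
~A5 | (~A5 & A5) = max(a, b) on (0.71, 0.29) = 0.71
A5 | A1 = max(a, b) on (0.29, 0.07) = 0.29
(~A5 | (~A5 & A5)) | (A5 | A1) = max(a, b) on (0.71, 0.29) = 0.71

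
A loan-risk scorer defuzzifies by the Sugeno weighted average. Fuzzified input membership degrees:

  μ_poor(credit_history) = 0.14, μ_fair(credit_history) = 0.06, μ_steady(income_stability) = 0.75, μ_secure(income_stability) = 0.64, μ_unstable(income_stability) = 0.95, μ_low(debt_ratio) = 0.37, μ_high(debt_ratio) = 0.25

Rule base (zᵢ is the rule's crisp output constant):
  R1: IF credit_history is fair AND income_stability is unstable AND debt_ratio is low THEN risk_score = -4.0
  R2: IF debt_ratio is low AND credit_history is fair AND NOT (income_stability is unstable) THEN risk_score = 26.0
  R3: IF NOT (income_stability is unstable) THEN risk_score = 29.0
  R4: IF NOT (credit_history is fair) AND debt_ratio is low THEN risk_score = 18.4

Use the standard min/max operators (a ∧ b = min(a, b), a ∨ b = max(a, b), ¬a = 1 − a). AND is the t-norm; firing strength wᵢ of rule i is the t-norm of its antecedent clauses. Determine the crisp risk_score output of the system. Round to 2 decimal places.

17.58

R1 (z=-4.0): fair=0.06, unstable=0.95, low=0.37; AND[min(a, b)] → w = 0.06
R2 (z=26.0): low=0.37, fair=0.06, ¬unstable=1−0.95=0.05; AND[min(a, b)] → w = 0.05
R3 (z=29.0): ¬unstable=1−0.95=0.05 → w = 0.05
R4 (z=18.4): ¬fair=1−0.06=0.94, low=0.37; AND[min(a, b)] → w = 0.37
Weighted average = (0.06·-4.0 + 0.05·26.0 + 0.05·29.0 + 0.37·18.4) / (0.06 + 0.05 + 0.05 + 0.37)
  = 9.3180 / 0.5300 = 17.58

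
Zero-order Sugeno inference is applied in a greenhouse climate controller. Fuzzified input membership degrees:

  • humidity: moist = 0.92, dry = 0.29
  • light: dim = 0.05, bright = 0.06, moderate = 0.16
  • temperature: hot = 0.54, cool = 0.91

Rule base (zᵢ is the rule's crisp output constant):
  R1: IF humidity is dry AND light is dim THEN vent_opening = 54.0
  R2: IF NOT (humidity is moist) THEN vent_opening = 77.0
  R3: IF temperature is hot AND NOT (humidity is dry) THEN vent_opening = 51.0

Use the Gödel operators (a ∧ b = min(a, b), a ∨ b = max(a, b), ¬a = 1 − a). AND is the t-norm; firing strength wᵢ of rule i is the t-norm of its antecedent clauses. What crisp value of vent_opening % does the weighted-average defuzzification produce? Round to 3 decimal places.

R1 (z=54.0): dry=0.29, dim=0.05; AND[min(a, b)] → w = 0.05
R2 (z=77.0): ¬moist=1−0.92=0.08 → w = 0.08
R3 (z=51.0): hot=0.54, ¬dry=1−0.29=0.71; AND[min(a, b)] → w = 0.54
Weighted average = (0.05·54.0 + 0.08·77.0 + 0.54·51.0) / (0.05 + 0.08 + 0.54)
  = 36.4000 / 0.6700 = 54.328

54.328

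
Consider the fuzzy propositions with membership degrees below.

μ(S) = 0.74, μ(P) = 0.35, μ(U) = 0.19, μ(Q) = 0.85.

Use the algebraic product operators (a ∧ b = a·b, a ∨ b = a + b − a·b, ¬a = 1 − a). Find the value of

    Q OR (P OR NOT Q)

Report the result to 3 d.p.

0.917

NOT Q = 1 − 0.8500 = 0.1500
P OR NOT Q = a + b − a·b on (0.3500, 0.1500) = 0.4475
Q OR (P OR NOT Q) = a + b − a·b on (0.8500, 0.4475) = 0.9171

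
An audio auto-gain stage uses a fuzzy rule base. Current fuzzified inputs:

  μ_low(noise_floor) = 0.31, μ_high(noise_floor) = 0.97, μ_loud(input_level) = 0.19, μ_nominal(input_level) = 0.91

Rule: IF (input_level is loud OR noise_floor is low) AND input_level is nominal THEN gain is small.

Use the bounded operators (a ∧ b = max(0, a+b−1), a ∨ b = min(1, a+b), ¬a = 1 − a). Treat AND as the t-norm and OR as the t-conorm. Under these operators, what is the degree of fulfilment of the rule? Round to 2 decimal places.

0.41

firing strength: (loud=0.19 OR low=0.31) = 0.50; AND[max(0, a+b−1)] with nominal=0.91 → w = 0.41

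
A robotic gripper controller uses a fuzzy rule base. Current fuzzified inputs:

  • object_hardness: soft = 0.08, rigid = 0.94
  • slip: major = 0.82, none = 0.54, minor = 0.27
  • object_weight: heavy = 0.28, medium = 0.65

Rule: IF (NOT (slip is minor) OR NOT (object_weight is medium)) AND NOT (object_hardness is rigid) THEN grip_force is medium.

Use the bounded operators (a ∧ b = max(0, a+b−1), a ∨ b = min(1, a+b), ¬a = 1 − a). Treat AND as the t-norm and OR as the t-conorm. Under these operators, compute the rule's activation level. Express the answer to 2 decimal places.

firing strength: (¬minor=1−0.27=0.73 OR ¬medium=1−0.65=0.35) = 1.00; AND[max(0, a+b−1)] with ¬rigid=1−0.94=0.06 → w = 0.06

0.06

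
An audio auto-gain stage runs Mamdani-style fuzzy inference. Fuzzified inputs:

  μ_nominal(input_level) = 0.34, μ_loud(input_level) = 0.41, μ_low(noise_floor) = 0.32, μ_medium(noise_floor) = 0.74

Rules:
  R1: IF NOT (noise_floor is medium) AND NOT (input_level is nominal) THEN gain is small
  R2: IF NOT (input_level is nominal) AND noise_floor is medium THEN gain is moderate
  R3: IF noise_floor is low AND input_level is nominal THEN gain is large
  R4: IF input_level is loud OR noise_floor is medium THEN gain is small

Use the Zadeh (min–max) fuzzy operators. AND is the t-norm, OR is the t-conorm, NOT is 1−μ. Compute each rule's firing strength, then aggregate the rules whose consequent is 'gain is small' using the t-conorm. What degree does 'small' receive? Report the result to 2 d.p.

0.74

R1: ¬medium=1−0.74=0.26, ¬nominal=1−0.34=0.66; AND[min(a, b)] → w = 0.26
R2: ¬nominal=1−0.34=0.66, medium=0.74; AND[min(a, b)] → w = 0.66
R3: low=0.32, nominal=0.34; AND[min(a, b)] → w = 0.32
R4: loud=0.41, medium=0.74; OR[max(a, b)] → w = 0.74
Rules with consequent 'small': {R1, R4} → strengths 0.26, 0.74
Aggregate via t-conorm [max(a, b)]: 0.74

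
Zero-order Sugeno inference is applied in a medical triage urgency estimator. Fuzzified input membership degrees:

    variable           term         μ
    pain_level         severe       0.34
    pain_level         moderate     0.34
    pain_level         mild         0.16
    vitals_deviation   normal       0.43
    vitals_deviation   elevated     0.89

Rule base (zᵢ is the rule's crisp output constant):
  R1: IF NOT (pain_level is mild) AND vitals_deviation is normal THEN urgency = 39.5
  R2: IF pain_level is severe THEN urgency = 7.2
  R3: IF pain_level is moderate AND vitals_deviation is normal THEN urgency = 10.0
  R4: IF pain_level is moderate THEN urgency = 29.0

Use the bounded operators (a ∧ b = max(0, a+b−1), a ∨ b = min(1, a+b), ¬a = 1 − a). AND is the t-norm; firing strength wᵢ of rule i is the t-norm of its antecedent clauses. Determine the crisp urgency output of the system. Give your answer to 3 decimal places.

24.182

R1 (z=39.5): ¬mild=1−0.16=0.84, normal=0.43; AND[max(0, a+b−1)] → w = 0.27
R2 (z=7.2): severe=0.34 → w = 0.34
R3 (z=10.0): moderate=0.34, normal=0.43; AND[max(0, a+b−1)] → w = 0.00
R4 (z=29.0): moderate=0.34 → w = 0.34
Weighted average = (0.27·39.5 + 0.34·7.2 + 0.00·10.0 + 0.34·29.0) / (0.27 + 0.34 + 0.00 + 0.34)
  = 22.9730 / 0.9500 = 24.182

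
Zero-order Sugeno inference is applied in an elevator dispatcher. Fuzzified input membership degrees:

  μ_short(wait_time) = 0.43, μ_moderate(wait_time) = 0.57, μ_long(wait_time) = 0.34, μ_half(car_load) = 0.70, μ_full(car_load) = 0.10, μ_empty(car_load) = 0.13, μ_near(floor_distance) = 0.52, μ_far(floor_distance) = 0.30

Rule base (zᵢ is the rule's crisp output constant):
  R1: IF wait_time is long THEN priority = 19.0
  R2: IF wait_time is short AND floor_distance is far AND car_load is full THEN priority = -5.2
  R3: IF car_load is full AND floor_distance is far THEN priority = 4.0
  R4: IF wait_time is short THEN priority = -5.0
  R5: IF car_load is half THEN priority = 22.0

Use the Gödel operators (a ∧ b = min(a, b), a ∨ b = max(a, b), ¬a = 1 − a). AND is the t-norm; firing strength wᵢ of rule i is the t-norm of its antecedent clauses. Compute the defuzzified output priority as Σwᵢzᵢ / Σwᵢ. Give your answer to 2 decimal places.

11.73

R1 (z=19.0): long=0.34 → w = 0.34
R2 (z=-5.2): short=0.43, far=0.30, full=0.10; AND[min(a, b)] → w = 0.10
R3 (z=4.0): full=0.10, far=0.30; AND[min(a, b)] → w = 0.10
R4 (z=-5.0): short=0.43 → w = 0.43
R5 (z=22.0): half=0.70 → w = 0.70
Weighted average = (0.34·19.0 + 0.10·-5.2 + 0.10·4.0 + 0.43·-5.0 + 0.70·22.0) / (0.34 + 0.10 + 0.10 + 0.43 + 0.70)
  = 19.5900 / 1.6700 = 11.73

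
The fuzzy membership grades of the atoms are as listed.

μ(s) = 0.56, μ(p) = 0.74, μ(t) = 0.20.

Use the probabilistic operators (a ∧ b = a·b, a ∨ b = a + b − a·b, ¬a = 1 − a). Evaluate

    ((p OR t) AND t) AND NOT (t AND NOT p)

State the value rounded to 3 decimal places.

0.150

p OR t = a + b − a·b on (0.7400, 0.2000) = 0.7920
(p OR t) AND t = a·b on (0.7920, 0.2000) = 0.1584
NOT p = 1 − 0.7400 = 0.2600
t AND NOT p = a·b on (0.2000, 0.2600) = 0.0520
NOT (t AND NOT p) = 1 − 0.0520 = 0.9480
((p OR t) AND t) AND NOT (t AND NOT p) = a·b on (0.1584, 0.9480) = 0.1502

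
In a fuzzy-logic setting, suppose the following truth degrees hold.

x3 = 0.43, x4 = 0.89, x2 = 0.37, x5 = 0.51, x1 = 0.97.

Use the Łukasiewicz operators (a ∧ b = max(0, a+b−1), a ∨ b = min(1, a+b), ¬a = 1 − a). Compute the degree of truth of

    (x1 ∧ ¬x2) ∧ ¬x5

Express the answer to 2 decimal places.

0.09

¬x2 = 1 − 0.37 = 0.63
x1 ∧ ¬x2 = max(0, a+b−1) on (0.97, 0.63) = 0.60
¬x5 = 1 − 0.51 = 0.49
(x1 ∧ ¬x2) ∧ ¬x5 = max(0, a+b−1) on (0.60, 0.49) = 0.09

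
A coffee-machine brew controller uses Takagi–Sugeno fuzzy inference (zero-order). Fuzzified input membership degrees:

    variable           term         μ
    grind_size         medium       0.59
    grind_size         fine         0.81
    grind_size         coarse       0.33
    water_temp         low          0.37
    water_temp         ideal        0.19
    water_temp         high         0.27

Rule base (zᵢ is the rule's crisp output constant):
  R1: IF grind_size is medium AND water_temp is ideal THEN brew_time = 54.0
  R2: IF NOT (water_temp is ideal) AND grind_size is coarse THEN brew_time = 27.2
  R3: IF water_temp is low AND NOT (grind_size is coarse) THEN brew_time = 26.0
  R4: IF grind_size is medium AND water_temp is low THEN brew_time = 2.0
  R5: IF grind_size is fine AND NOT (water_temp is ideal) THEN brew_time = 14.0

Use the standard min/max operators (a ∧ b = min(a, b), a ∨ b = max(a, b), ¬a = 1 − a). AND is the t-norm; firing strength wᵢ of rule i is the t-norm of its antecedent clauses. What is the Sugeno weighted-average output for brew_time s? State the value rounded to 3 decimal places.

19.776

R1 (z=54.0): medium=0.59, ideal=0.19; AND[min(a, b)] → w = 0.19
R2 (z=27.2): ¬ideal=1−0.19=0.81, coarse=0.33; AND[min(a, b)] → w = 0.33
R3 (z=26.0): low=0.37, ¬coarse=1−0.33=0.67; AND[min(a, b)] → w = 0.37
R4 (z=2.0): medium=0.59, low=0.37; AND[min(a, b)] → w = 0.37
R5 (z=14.0): fine=0.81, ¬ideal=1−0.19=0.81; AND[min(a, b)] → w = 0.81
Weighted average = (0.19·54.0 + 0.33·27.2 + 0.37·26.0 + 0.37·2.0 + 0.81·14.0) / (0.19 + 0.33 + 0.37 + 0.37 + 0.81)
  = 40.9360 / 2.0700 = 19.776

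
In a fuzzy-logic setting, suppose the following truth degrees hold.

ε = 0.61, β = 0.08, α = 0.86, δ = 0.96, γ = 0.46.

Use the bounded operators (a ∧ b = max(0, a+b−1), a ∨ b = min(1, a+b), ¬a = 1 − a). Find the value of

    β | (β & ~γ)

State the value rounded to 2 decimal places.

~γ = 1 − 0.46 = 0.54
β & ~γ = max(0, a+b−1) on (0.08, 0.54) = 0.00
β | (β & ~γ) = min(1, a+b) on (0.08, 0.00) = 0.08

0.08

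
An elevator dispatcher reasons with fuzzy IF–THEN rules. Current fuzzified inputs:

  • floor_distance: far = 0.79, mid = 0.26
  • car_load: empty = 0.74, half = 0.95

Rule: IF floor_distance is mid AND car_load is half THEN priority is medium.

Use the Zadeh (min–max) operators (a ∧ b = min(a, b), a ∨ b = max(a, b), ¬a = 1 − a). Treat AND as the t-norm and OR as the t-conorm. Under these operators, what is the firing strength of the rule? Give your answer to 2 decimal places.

0.26

firing strength: mid=0.26, half=0.95; AND[min(a, b)] → w = 0.26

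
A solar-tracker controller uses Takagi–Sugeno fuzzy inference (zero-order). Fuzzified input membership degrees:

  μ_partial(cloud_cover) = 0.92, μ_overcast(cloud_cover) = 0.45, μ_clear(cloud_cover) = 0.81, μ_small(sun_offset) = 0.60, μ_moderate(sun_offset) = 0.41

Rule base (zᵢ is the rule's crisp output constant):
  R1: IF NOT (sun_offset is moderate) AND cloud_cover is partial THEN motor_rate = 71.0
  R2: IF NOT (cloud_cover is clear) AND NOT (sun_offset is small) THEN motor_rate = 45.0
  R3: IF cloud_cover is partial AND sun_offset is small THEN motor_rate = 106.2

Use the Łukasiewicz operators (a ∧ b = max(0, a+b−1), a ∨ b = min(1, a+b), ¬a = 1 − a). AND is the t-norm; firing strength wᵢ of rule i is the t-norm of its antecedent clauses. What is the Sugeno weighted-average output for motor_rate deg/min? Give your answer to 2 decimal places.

R1 (z=71.0): ¬moderate=1−0.41=0.59, partial=0.92; AND[max(0, a+b−1)] → w = 0.51
R2 (z=45.0): ¬clear=1−0.81=0.19, ¬small=1−0.60=0.40; AND[max(0, a+b−1)] → w = 0.00
R3 (z=106.2): partial=0.92, small=0.60; AND[max(0, a+b−1)] → w = 0.52
Weighted average = (0.51·71.0 + 0.00·45.0 + 0.52·106.2) / (0.51 + 0.00 + 0.52)
  = 91.4340 / 1.0300 = 88.77

88.77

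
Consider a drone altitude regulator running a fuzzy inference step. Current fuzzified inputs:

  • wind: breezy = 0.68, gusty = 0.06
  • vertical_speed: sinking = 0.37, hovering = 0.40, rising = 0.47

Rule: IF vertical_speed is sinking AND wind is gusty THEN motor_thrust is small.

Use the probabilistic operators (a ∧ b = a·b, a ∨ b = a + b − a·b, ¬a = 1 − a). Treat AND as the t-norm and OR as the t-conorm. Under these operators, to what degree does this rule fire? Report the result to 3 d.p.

firing strength: sinking=0.37, gusty=0.06; AND[a·b] → w = 0.0222

0.022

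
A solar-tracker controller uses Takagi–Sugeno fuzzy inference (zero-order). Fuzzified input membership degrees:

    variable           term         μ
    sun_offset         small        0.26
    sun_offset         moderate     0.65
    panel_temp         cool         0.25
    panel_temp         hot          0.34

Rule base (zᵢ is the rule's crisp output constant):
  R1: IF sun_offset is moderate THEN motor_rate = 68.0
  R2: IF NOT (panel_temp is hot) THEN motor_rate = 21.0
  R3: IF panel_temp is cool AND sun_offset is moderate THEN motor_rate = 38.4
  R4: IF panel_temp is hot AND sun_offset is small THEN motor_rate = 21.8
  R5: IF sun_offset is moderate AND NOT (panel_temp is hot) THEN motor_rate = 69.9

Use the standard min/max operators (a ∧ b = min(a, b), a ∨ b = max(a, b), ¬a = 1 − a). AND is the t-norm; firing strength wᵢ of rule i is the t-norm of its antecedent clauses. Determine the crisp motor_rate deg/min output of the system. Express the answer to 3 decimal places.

48.082

R1 (z=68.0): moderate=0.65 → w = 0.65
R2 (z=21.0): ¬hot=1−0.34=0.66 → w = 0.66
R3 (z=38.4): cool=0.25, moderate=0.65; AND[min(a, b)] → w = 0.25
R4 (z=21.8): hot=0.34, small=0.26; AND[min(a, b)] → w = 0.26
R5 (z=69.9): moderate=0.65, ¬hot=1−0.34=0.66; AND[min(a, b)] → w = 0.65
Weighted average = (0.65·68.0 + 0.66·21.0 + 0.25·38.4 + 0.26·21.8 + 0.65·69.9) / (0.65 + 0.66 + 0.25 + 0.26 + 0.65)
  = 118.7630 / 2.4700 = 48.082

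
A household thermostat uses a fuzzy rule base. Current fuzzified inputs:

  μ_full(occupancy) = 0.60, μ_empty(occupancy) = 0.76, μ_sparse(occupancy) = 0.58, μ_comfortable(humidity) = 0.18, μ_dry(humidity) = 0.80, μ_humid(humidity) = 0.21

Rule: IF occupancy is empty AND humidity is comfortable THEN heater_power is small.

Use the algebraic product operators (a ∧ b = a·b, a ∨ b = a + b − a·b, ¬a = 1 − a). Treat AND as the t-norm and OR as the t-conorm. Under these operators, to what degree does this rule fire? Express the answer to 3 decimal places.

0.137

firing strength: empty=0.76, comfortable=0.18; AND[a·b] → w = 0.1368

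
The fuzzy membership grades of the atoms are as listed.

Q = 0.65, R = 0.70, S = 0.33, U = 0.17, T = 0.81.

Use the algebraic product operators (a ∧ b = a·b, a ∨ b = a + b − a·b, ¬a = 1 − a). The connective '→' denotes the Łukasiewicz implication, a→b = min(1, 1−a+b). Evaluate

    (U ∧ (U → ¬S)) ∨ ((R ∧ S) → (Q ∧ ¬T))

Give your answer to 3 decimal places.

¬S = 1 − 0.3300 = 0.6700
U → ¬S  [Łukasiewicz: min(1, 1−a+b)] with a=0.1700, b=0.6700 → 1.0000
U ∧ (U → ¬S) = a·b on (0.1700, 1.0000) = 0.1700
R ∧ S = a·b on (0.7000, 0.3300) = 0.2310
¬T = 1 − 0.8100 = 0.1900
Q ∧ ¬T = a·b on (0.6500, 0.1900) = 0.1235
(R ∧ S) → (Q ∧ ¬T)  [Łukasiewicz: min(1, 1−a+b)] with a=0.2310, b=0.1235 → 0.8925
(U ∧ (U → ¬S)) ∨ ((R ∧ S) → (Q ∧ ¬T)) = a + b − a·b on (0.1700, 0.8925) = 0.9108

0.911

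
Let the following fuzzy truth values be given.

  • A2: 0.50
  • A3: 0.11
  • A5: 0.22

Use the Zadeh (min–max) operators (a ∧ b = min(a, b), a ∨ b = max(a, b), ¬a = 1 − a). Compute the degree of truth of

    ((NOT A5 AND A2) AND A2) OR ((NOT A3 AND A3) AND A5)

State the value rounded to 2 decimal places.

0.50

NOT A5 = 1 − 0.22 = 0.78
NOT A5 AND A2 = min(a, b) on (0.78, 0.50) = 0.50
(NOT A5 AND A2) AND A2 = min(a, b) on (0.50, 0.50) = 0.50
NOT A3 = 1 − 0.11 = 0.89
NOT A3 AND A3 = min(a, b) on (0.89, 0.11) = 0.11
(NOT A3 AND A3) AND A5 = min(a, b) on (0.11, 0.22) = 0.11
((NOT A5 AND A2) AND A2) OR ((NOT A3 AND A3) AND A5) = max(a, b) on (0.50, 0.11) = 0.50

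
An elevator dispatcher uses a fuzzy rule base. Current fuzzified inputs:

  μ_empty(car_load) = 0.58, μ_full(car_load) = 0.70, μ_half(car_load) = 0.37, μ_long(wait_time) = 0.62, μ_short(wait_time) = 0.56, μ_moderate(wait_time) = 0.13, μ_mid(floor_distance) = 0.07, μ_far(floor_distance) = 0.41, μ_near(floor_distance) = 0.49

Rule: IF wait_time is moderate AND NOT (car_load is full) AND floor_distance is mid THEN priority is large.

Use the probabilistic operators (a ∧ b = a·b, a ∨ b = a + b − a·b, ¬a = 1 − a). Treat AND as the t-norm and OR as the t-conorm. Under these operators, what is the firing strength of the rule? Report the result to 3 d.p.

firing strength: moderate=0.13, ¬full=1−0.70=0.30, mid=0.07; AND[a·b] → w = 0.0027

0.003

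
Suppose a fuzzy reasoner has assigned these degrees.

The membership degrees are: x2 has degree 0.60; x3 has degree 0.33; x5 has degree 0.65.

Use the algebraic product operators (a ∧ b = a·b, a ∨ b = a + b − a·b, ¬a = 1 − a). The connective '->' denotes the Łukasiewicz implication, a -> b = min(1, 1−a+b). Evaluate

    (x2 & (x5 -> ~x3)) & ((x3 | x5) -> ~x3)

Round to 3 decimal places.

0.543

~x3 = 1 − 0.3300 = 0.6700
x5 -> ~x3  [Łukasiewicz: min(1, 1−a+b)] with a=0.6500, b=0.6700 → 1.0000
x2 & (x5 -> ~x3) = a·b on (0.6000, 1.0000) = 0.6000
x3 | x5 = a + b − a·b on (0.3300, 0.6500) = 0.7655
~x3 = 1 − 0.3300 = 0.6700
(x3 | x5) -> ~x3  [Łukasiewicz: min(1, 1−a+b)] with a=0.7655, b=0.6700 → 0.9045
(x2 & (x5 -> ~x3)) & ((x3 | x5) -> ~x3) = a·b on (0.6000, 0.9045) = 0.5427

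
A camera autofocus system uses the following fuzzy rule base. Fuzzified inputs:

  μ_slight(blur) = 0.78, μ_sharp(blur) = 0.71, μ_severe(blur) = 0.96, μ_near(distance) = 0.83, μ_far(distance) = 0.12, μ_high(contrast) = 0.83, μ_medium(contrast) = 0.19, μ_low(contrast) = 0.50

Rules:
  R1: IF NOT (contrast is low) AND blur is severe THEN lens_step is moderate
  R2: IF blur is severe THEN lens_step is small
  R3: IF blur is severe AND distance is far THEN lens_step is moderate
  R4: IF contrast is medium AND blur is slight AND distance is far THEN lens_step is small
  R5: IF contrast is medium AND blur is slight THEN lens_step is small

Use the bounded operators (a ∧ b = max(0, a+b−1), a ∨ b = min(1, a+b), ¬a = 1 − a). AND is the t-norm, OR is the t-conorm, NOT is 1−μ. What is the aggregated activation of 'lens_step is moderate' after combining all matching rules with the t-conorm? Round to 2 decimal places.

0.54

R1: ¬low=1−0.50=0.50, severe=0.96; AND[max(0, a+b−1)] → w = 0.46
R2: severe=0.96 → w = 0.96
R3: severe=0.96, far=0.12; AND[max(0, a+b−1)] → w = 0.08
R4: medium=0.19, slight=0.78, far=0.12; AND[max(0, a+b−1)] → w = 0.00
R5: medium=0.19, slight=0.78; AND[max(0, a+b−1)] → w = 0.00
Rules with consequent 'moderate': {R1, R3} → strengths 0.46, 0.08
Aggregate via t-conorm [min(1, a+b)]: 0.54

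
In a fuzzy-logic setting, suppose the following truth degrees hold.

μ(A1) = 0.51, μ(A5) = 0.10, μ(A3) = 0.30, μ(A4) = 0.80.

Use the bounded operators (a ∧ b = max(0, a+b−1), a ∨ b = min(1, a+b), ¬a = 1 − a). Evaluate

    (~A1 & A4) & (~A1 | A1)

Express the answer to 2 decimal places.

0.29

~A1 = 1 − 0.51 = 0.49
~A1 & A4 = max(0, a+b−1) on (0.49, 0.80) = 0.29
~A1 = 1 − 0.51 = 0.49
~A1 | A1 = min(1, a+b) on (0.49, 0.51) = 1.00
(~A1 & A4) & (~A1 | A1) = max(0, a+b−1) on (0.29, 1.00) = 0.29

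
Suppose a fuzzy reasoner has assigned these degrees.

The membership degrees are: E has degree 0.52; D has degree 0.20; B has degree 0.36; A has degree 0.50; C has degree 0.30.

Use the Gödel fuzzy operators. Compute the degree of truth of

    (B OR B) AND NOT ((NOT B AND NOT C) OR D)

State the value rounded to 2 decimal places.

B OR B = max(a, b) on (0.36, 0.36) = 0.36
NOT B = 1 − 0.36 = 0.64
NOT C = 1 − 0.30 = 0.70
NOT B AND NOT C = min(a, b) on (0.64, 0.70) = 0.64
(NOT B AND NOT C) OR D = max(a, b) on (0.64, 0.20) = 0.64
NOT ((NOT B AND NOT C) OR D) = 1 − 0.64 = 0.36
(B OR B) AND NOT ((NOT B AND NOT C) OR D) = min(a, b) on (0.36, 0.36) = 0.36

0.36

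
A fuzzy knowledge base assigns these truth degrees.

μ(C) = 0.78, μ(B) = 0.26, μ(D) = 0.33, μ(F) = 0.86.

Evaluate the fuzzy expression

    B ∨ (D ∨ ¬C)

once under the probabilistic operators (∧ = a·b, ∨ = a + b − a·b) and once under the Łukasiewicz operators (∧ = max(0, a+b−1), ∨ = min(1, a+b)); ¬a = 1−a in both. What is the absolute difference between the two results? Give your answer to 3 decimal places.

0.197

Under probabilistic:
  ¬C = 1 − 0.7800 = 0.2200
  D ∨ ¬C = a + b − a·b on (0.3300, 0.2200) = 0.4774
  B ∨ (D ∨ ¬C) = a + b − a·b on (0.2600, 0.4774) = 0.6133
  → value = 0.6133
Under Łukasiewicz:
  ¬C = 1 − 0.78 = 0.22
  D ∨ ¬C = min(1, a+b) on (0.33, 0.22) = 0.55
  B ∨ (D ∨ ¬C) = min(1, a+b) on (0.26, 0.55) = 0.81
  → value = 0.8100
|0.6133 − 0.8100| = 0.197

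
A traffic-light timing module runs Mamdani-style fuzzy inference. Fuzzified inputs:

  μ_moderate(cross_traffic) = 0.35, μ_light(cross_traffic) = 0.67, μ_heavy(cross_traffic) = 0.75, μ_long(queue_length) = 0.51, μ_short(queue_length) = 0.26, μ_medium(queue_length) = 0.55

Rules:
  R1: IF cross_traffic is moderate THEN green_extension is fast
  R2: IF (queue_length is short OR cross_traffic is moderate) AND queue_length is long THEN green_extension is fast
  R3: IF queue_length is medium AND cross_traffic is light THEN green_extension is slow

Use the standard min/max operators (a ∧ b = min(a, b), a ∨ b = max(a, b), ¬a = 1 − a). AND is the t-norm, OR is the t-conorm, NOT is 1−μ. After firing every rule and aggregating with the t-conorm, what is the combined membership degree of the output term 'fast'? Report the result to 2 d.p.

0.35

R1: moderate=0.35 → w = 0.35
R2: (short=0.26 OR moderate=0.35) = 0.35; AND[min(a, b)] with long=0.51 → w = 0.35
R3: medium=0.55, light=0.67; AND[min(a, b)] → w = 0.55
Rules with consequent 'fast': {R1, R2} → strengths 0.35, 0.35
Aggregate via t-conorm [max(a, b)]: 0.35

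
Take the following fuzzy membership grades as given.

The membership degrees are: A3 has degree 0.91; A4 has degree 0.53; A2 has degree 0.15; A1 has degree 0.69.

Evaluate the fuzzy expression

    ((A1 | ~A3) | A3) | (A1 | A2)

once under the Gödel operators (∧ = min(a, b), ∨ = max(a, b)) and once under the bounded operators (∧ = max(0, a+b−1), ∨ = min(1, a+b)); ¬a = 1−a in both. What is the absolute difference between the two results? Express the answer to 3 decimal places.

Under Gödel:
  ~A3 = 1 − 0.91 = 0.09
  A1 | ~A3 = max(a, b) on (0.69, 0.09) = 0.69
  (A1 | ~A3) | A3 = max(a, b) on (0.69, 0.91) = 0.91
  A1 | A2 = max(a, b) on (0.69, 0.15) = 0.69
  ((A1 | ~A3) | A3) | (A1 | A2) = max(a, b) on (0.91, 0.69) = 0.91
  → value = 0.9100
Under bounded:
  ~A3 = 1 − 0.91 = 0.09
  A1 | ~A3 = min(1, a+b) on (0.69, 0.09) = 0.78
  (A1 | ~A3) | A3 = min(1, a+b) on (0.78, 0.91) = 1.00
  A1 | A2 = min(1, a+b) on (0.69, 0.15) = 0.84
  ((A1 | ~A3) | A3) | (A1 | A2) = min(1, a+b) on (1.00, 0.84) = 1.00
  → value = 1.0000
|0.9100 − 1.0000| = 0.090

0.090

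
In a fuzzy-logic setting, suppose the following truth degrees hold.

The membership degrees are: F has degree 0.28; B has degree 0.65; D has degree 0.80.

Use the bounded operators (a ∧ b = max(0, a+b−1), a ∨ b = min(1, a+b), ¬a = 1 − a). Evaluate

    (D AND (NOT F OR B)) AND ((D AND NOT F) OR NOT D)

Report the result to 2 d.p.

NOT F = 1 − 0.28 = 0.72
NOT F OR B = min(1, a+b) on (0.72, 0.65) = 1.00
D AND (NOT F OR B) = max(0, a+b−1) on (0.80, 1.00) = 0.80
NOT F = 1 − 0.28 = 0.72
D AND NOT F = max(0, a+b−1) on (0.80, 0.72) = 0.52
NOT D = 1 − 0.80 = 0.20
(D AND NOT F) OR NOT D = min(1, a+b) on (0.52, 0.20) = 0.72
(D AND (NOT F OR B)) AND ((D AND NOT F) OR NOT D) = max(0, a+b−1) on (0.80, 0.72) = 0.52

0.52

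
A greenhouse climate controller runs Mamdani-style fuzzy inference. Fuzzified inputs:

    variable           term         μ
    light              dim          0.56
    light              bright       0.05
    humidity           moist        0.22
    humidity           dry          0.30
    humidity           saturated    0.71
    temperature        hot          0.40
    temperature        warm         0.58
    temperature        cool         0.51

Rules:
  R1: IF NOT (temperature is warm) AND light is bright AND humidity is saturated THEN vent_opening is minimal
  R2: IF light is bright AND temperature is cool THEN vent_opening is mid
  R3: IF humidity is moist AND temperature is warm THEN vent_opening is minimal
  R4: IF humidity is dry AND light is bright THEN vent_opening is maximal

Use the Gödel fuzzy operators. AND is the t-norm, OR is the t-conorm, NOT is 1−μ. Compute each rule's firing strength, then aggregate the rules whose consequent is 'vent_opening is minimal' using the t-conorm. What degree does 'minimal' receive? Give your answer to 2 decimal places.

0.22

R1: ¬warm=1−0.58=0.42, bright=0.05, saturated=0.71; AND[min(a, b)] → w = 0.05
R2: bright=0.05, cool=0.51; AND[min(a, b)] → w = 0.05
R3: moist=0.22, warm=0.58; AND[min(a, b)] → w = 0.22
R4: dry=0.30, bright=0.05; AND[min(a, b)] → w = 0.05
Rules with consequent 'minimal': {R1, R3} → strengths 0.05, 0.22
Aggregate via t-conorm [max(a, b)]: 0.22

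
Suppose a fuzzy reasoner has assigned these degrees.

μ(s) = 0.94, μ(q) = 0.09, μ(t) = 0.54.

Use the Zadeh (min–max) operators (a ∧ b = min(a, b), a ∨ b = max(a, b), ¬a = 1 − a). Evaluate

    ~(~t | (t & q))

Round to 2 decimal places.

~t = 1 − 0.54 = 0.46
t & q = min(a, b) on (0.54, 0.09) = 0.09
~t | (t & q) = max(a, b) on (0.46, 0.09) = 0.46
~(~t | (t & q)) = 1 − 0.46 = 0.54

0.54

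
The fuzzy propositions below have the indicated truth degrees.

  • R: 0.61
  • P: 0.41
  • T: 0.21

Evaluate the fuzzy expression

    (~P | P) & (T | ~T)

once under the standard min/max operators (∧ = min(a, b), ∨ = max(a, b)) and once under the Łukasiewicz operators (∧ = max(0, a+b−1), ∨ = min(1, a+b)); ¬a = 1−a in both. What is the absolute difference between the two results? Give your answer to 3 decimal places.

0.410

Under standard min/max:
  ~P = 1 − 0.41 = 0.59
  ~P | P = max(a, b) on (0.59, 0.41) = 0.59
  ~T = 1 − 0.21 = 0.79
  T | ~T = max(a, b) on (0.21, 0.79) = 0.79
  (~P | P) & (T | ~T) = min(a, b) on (0.59, 0.79) = 0.59
  → value = 0.5900
Under Łukasiewicz:
  ~P = 1 − 0.41 = 0.59
  ~P | P = min(1, a+b) on (0.59, 0.41) = 1.00
  ~T = 1 − 0.21 = 0.79
  T | ~T = min(1, a+b) on (0.21, 0.79) = 1.00
  (~P | P) & (T | ~T) = max(0, a+b−1) on (1.00, 1.00) = 1.00
  → value = 1.0000
|0.5900 − 1.0000| = 0.410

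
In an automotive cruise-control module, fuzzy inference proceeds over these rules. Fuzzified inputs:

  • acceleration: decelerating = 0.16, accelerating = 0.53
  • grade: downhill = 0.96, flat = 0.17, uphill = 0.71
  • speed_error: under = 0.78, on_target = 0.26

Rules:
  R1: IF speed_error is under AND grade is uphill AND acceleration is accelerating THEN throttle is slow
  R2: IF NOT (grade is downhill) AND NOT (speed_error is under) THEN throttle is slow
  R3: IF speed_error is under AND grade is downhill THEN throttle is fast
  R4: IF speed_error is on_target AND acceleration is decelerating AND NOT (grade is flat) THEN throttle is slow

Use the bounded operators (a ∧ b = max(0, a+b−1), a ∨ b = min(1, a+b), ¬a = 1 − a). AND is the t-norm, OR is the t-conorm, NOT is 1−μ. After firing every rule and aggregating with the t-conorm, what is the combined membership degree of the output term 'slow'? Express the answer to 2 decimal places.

R1: under=0.78, uphill=0.71, accelerating=0.53; AND[max(0, a+b−1)] → w = 0.02
R2: ¬downhill=1−0.96=0.04, ¬under=1−0.78=0.22; AND[max(0, a+b−1)] → w = 0.00
R3: under=0.78, downhill=0.96; AND[max(0, a+b−1)] → w = 0.74
R4: on_target=0.26, decelerating=0.16, ¬flat=1−0.17=0.83; AND[max(0, a+b−1)] → w = 0.00
Rules with consequent 'slow': {R1, R2, R4} → strengths 0.02, 0.00, 0.00
Aggregate via t-conorm [min(1, a+b)]: 0.02

0.02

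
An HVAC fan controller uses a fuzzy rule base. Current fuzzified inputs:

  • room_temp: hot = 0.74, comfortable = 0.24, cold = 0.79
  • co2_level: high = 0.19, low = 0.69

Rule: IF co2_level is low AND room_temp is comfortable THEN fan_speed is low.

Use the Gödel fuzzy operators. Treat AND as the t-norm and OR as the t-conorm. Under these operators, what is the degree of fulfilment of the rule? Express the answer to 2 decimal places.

firing strength: low=0.69, comfortable=0.24; AND[min(a, b)] → w = 0.24

0.24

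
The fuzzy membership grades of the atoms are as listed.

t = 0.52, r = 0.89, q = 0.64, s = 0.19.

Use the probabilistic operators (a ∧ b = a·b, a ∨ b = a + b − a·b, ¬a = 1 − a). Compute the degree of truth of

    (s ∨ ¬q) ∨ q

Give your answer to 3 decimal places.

0.813

¬q = 1 − 0.6400 = 0.3600
s ∨ ¬q = a + b − a·b on (0.1900, 0.3600) = 0.4816
(s ∨ ¬q) ∨ q = a + b − a·b on (0.4816, 0.6400) = 0.8134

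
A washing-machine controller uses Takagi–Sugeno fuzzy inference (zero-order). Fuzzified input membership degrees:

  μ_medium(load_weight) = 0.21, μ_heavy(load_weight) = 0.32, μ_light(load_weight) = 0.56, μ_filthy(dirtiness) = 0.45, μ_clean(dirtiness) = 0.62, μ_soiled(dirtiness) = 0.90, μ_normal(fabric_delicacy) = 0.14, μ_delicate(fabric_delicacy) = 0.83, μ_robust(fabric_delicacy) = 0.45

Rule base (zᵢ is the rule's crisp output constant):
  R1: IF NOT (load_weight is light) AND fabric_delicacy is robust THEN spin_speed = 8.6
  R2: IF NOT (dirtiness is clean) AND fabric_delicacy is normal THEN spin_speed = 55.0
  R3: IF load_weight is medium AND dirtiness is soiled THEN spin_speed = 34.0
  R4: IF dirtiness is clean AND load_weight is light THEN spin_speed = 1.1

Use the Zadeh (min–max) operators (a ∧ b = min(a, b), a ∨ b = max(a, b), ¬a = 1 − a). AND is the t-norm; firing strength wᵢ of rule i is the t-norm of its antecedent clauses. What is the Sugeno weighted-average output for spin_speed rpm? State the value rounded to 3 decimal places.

R1 (z=8.6): ¬light=1−0.56=0.44, robust=0.45; AND[min(a, b)] → w = 0.44
R2 (z=55.0): ¬clean=1−0.62=0.38, normal=0.14; AND[min(a, b)] → w = 0.14
R3 (z=34.0): medium=0.21, soiled=0.90; AND[min(a, b)] → w = 0.21
R4 (z=1.1): clean=0.62, light=0.56; AND[min(a, b)] → w = 0.56
Weighted average = (0.44·8.6 + 0.14·55.0 + 0.21·34.0 + 0.56·1.1) / (0.44 + 0.14 + 0.21 + 0.56)
  = 19.2400 / 1.3500 = 14.252

14.252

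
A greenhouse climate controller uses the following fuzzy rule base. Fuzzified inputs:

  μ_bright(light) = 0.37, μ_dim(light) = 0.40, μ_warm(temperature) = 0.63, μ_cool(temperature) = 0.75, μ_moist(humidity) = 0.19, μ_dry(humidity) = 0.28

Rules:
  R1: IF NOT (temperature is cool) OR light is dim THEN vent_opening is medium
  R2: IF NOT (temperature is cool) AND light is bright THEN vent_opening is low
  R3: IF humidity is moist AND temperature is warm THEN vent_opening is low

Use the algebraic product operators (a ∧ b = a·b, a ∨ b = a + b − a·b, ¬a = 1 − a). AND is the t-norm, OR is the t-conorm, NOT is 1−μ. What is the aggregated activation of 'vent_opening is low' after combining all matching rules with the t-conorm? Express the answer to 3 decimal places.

0.201

R1: ¬cool=1−0.75=0.25, dim=0.40; OR[a + b − a·b] → w = 0.5500
R2: ¬cool=1−0.75=0.25, bright=0.37; AND[a·b] → w = 0.0925
R3: moist=0.19, warm=0.63; AND[a·b] → w = 0.1197
Rules with consequent 'low': {R2, R3} → strengths 0.0925, 0.1197
Aggregate via t-conorm [a + b − a·b]: 0.2011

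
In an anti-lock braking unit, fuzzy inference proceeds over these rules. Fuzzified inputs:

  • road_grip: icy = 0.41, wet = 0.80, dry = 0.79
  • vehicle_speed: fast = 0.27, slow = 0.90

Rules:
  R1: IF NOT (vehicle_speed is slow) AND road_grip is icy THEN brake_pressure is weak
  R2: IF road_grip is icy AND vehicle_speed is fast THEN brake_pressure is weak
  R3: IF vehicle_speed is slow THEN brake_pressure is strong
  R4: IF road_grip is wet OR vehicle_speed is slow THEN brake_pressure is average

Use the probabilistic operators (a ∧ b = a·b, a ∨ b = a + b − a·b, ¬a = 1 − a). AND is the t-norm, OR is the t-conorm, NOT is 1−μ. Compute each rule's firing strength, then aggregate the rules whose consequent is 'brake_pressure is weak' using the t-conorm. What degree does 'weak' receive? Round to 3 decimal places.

R1: ¬slow=1−0.90=0.10, icy=0.41; AND[a·b] → w = 0.0410
R2: icy=0.41, fast=0.27; AND[a·b] → w = 0.1107
R3: slow=0.90 → w = 0.9000
R4: wet=0.80, slow=0.90; OR[a + b − a·b] → w = 0.9800
Rules with consequent 'weak': {R1, R2} → strengths 0.0410, 0.1107
Aggregate via t-conorm [a + b − a·b]: 0.1472

0.147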